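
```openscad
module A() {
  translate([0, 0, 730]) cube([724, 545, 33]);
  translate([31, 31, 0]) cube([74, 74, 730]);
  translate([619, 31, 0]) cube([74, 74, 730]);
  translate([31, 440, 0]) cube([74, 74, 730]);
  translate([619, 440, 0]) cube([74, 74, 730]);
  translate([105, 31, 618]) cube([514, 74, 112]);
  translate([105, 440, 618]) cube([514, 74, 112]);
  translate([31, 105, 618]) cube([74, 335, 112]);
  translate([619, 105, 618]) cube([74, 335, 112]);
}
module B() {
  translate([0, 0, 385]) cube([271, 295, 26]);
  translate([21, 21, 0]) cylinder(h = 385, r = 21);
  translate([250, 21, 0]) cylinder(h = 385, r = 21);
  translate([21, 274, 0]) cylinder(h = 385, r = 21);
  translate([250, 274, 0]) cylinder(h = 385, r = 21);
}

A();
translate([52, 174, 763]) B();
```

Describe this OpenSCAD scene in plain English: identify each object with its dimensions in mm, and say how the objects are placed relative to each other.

A is a table: top 724 mm (x) × 545 mm (y), 33 mm thick, upper face at z = 763 mm, on four 74×74 mm square legs, each inset 31 mm from the nearest pair of top edges, running from z = 0 to the bottom of the top. Four apron rails, 74 mm thick and 112 mm tall, run between adjacent legs with their top edges flush with the underside of the top and their outer faces flush with the legs' outer faces.

B is a four-legged stool. The seat is a 271×295×26 mm slab whose top surface is at z = 411 mm; four round legs, each 42 mm in diameter, run from the floor (z = 0) to the underside of the seat, each leg's axis is inset half a diameter from the nearest pair of seat edges (so the leg's bounding box is flush with the corner).

The stool is on top of the table.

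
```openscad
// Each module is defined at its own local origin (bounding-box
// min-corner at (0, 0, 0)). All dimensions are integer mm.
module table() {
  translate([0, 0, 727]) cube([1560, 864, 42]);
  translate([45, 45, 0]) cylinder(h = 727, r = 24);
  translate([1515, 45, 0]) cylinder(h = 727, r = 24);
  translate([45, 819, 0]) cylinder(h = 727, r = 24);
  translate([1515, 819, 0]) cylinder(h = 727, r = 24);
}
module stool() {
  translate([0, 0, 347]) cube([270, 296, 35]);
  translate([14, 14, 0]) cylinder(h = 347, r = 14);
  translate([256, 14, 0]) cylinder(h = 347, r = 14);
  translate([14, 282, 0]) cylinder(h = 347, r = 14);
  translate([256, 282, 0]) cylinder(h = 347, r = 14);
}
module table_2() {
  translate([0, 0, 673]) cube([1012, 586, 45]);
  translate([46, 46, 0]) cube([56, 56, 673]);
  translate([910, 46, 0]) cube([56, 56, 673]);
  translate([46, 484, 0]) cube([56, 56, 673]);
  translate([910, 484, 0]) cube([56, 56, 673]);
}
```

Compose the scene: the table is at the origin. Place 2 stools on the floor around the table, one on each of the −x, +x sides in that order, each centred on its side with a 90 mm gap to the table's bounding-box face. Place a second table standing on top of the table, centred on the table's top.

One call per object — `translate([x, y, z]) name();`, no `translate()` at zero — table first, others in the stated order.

table();
translate([-360, 284, 0]) stool();
translate([1650, 284, 0]) stool();
translate([274, 139, 769]) table_2();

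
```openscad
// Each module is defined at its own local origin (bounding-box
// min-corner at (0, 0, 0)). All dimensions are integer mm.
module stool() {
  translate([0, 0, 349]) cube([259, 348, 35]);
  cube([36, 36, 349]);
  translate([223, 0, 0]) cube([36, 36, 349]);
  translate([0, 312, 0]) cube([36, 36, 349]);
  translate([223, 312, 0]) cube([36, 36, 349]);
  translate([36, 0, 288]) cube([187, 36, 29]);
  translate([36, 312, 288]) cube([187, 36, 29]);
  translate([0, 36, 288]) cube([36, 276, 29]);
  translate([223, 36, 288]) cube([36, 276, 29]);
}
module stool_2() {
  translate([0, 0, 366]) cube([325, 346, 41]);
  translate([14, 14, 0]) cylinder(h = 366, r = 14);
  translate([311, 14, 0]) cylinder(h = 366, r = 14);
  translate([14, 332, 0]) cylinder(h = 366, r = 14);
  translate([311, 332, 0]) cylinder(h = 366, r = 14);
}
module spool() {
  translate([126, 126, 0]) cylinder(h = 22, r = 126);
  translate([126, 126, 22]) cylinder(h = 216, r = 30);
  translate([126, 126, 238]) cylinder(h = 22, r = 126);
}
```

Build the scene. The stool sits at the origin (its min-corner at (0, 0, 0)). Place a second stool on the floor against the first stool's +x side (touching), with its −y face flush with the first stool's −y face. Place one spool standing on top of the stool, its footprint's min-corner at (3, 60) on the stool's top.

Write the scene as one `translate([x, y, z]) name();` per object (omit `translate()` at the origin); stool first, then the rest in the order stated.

stool();
translate([259, 0, 0]) stool_2();
translate([3, 60, 384]) spool();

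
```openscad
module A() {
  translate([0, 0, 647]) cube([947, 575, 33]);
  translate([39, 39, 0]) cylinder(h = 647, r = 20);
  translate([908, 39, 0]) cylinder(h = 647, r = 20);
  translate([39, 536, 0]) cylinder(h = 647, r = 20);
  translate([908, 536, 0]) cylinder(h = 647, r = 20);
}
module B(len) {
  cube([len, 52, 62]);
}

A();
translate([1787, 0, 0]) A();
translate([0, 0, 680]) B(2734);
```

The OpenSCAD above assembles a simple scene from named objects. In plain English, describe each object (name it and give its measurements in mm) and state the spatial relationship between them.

A is a rectangular dining table. The top is 947×575×33 mm with its upper surface at z = 680 mm. It stands on four round legs of 40 mm diameter, each leg's bounding box inset 19 mm from the nearest pair of top edges, running from the floor to the underside of the top.

B is a rectangular beam 2734 mm long (x), 52 mm deep (y), 62 mm thick (z).

The beam spans the tops of two tables placed 840 mm apart, resting at z = 680 mm.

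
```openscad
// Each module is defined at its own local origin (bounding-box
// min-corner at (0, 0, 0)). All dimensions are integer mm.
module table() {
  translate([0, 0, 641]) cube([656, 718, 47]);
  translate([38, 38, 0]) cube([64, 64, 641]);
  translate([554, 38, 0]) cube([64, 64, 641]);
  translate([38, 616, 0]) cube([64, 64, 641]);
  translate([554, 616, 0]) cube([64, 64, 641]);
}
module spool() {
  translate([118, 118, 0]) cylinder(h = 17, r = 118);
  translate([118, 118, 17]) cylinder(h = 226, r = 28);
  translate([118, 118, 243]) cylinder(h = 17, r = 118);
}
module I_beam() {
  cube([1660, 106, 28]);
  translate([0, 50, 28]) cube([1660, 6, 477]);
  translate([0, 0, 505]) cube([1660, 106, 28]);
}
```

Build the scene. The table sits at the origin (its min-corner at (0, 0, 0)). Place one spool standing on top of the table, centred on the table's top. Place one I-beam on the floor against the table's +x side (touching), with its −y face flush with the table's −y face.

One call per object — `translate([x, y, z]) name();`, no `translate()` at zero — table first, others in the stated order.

table();
translate([210, 241, 688]) spool();
translate([656, 0, 0]) I_beam();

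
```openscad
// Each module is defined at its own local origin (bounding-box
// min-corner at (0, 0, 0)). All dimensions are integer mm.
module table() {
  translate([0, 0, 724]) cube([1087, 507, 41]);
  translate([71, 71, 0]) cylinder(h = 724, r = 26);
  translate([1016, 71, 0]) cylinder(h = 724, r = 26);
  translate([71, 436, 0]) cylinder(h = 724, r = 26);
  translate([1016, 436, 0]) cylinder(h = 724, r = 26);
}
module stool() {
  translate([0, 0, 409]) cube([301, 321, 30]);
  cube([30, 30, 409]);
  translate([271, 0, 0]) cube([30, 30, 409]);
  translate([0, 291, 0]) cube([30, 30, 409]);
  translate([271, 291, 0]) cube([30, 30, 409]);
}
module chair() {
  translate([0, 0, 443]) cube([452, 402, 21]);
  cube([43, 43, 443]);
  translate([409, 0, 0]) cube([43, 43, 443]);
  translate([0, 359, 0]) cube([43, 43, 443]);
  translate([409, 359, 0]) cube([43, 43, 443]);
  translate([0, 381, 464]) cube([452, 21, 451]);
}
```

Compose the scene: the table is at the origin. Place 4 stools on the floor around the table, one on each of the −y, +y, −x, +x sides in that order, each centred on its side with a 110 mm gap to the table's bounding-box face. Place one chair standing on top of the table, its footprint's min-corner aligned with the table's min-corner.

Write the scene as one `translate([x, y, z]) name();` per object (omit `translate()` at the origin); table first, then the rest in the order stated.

table();
translate([393, -431, 0]) stool();
translate([393, 617, 0]) stool();
translate([-411, 93, 0]) stool();
translate([1197, 93, 0]) stool();
translate([0, 0, 765]) chair();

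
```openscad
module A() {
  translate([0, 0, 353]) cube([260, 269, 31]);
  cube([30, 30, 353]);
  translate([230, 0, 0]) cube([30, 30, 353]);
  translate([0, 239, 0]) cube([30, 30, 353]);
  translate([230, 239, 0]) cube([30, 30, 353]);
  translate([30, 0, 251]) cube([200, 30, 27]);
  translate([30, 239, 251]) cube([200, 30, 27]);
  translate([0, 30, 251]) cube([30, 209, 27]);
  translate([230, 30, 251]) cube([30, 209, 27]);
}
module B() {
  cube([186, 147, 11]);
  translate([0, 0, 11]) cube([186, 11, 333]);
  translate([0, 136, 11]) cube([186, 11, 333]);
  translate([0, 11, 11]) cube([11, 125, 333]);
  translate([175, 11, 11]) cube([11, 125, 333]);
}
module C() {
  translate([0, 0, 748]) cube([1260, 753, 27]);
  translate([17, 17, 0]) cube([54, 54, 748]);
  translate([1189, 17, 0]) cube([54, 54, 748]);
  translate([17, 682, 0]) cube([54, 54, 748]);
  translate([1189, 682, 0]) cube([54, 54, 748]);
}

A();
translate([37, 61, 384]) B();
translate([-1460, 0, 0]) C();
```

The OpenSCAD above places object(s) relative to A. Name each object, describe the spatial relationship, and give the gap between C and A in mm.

The table's nearest face is 200 mm from the stool's −x face.

A is a stool. B is an open box. C is a table. The open box is on top of the stool, centred. The table is on the floor beside the stool on its −x side. The gap between the table and the stool is 200 mm.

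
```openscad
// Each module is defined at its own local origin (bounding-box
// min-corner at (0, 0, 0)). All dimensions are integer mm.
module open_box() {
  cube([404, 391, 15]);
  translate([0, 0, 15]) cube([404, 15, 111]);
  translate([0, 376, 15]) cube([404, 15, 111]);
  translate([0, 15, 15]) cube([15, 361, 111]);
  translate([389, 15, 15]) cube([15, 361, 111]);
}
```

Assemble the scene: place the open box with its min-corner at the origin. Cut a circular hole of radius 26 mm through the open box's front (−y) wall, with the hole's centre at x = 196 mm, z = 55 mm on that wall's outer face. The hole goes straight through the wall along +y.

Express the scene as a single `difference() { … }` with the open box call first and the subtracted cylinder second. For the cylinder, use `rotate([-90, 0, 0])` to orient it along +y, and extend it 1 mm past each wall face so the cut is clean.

difference() {
  open_box();
  translate([196, -1, 55]) rotate([-90, 0, 0]) cylinder(h = 17, r = 26);
}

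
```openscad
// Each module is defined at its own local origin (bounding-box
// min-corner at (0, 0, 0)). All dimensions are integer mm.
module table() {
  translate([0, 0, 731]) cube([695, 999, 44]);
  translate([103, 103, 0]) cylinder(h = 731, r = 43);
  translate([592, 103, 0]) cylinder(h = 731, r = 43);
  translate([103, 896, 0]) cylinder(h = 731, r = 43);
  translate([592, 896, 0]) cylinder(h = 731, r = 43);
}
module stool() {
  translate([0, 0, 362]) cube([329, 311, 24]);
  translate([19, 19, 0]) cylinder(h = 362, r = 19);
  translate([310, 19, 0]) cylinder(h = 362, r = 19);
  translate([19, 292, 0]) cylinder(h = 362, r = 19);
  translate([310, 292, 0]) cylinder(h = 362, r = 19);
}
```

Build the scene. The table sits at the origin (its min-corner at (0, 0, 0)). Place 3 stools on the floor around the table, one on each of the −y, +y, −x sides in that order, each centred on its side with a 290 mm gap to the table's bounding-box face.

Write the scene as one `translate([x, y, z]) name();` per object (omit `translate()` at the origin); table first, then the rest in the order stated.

table();
translate([183, -601, 0]) stool();
translate([183, 1289, 0]) stool();
translate([-619, 344, 0]) stool();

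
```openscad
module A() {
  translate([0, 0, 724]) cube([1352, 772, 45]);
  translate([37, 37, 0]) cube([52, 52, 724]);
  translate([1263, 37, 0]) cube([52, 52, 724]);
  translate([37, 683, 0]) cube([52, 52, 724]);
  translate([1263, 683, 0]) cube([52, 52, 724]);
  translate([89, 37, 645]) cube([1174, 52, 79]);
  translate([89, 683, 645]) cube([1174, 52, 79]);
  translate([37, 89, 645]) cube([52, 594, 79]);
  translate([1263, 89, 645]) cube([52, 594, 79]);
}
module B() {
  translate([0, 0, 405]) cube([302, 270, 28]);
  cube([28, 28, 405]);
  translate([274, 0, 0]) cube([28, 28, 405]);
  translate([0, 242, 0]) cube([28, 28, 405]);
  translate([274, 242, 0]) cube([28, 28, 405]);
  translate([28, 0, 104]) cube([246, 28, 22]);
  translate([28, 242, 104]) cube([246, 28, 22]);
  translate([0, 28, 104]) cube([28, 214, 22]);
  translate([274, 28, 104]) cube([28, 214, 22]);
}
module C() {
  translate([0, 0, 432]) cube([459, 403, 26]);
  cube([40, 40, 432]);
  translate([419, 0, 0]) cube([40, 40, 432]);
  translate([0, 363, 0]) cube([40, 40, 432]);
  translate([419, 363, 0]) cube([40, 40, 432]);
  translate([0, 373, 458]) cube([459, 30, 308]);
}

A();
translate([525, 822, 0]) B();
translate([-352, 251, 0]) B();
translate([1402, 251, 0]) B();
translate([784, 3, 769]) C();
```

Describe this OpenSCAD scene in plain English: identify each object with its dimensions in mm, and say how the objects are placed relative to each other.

A is a rectangular dining table. The top is 1352×772×45 mm with its upper surface at z = 769 mm. It stands on four 52×52 mm square legs, each inset 37 mm from the nearest pair of top edges, running from the floor to the underside of the top. Four apron rails, 52 mm thick and 79 mm tall, run between adjacent legs with their top edges flush with the underside of the top and their outer faces flush with the legs' outer faces.

B is a four-legged stool. The seat is a 302×270×28 mm slab whose top surface is at z = 433 mm; four square legs, each 28×28 mm in cross-section, run from the floor (z = 0) to the underside of the seat, each flush with a corner of the seat. Four stretchers, 28 mm wide and 22 mm tall, connect adjacent legs with their undersides at z = 104 mm, each running between the inner faces of the legs it joins and aligned with the legs' outer faces on the other axis.

C is a chair. The seat is a 459×403×26 mm slab with its top at z = 458 mm, on four 40×40 mm corner legs (flush with the seat edges, standing on z = 0). A flat backrest 30 mm thick, 308 mm tall, spans the full seat width and rises from the seat top along its +y edge, rear face flush with the rear of the seat.

Three stools sit around the table at the +y, −x, +x sides. The chair is on top of the table.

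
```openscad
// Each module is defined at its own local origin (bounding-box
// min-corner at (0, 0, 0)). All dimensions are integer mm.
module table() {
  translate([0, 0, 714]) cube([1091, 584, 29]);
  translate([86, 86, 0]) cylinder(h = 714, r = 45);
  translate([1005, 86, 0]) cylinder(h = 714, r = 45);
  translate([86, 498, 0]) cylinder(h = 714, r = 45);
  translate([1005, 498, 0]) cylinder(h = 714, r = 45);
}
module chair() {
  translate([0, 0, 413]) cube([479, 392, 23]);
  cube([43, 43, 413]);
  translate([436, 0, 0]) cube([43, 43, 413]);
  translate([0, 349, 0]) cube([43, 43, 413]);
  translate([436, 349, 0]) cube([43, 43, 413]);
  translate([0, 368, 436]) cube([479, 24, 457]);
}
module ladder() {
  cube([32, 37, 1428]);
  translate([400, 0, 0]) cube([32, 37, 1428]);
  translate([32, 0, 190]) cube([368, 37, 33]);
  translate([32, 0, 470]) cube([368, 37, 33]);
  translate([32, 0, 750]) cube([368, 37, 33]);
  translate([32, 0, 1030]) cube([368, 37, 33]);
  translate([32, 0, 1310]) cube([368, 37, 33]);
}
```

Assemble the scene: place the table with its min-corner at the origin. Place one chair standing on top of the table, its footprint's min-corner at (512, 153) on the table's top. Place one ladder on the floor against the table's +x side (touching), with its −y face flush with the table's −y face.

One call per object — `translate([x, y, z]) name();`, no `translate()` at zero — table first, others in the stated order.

table();
translate([512, 153, 743]) chair();
translate([1091, 0, 0]) ladder();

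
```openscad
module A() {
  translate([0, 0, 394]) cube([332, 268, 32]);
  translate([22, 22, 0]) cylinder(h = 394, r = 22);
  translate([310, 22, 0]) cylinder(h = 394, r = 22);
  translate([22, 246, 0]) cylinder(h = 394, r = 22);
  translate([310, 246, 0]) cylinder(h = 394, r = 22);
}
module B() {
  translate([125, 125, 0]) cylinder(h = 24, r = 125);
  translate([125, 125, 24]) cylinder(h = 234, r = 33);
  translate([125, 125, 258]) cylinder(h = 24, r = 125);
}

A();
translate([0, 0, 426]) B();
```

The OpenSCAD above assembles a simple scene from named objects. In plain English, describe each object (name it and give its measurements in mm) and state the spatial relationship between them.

A is a four-legged stool. The seat is 332×268 mm, 32 mm thick, top at z = 426 mm. It stands on four round legs, each 44 mm in diameter, from z = 0 to the seat underside, each leg's axis is inset half a diameter from the nearest pair of seat edges (so the leg's bounding box is flush with the corner).

B is a spool: two coaxial disc flanges of radius 125 mm and thickness 24 mm, joined by a core cylinder of radius 33 mm and height 234 mm. The lower flange rests on z = 0 and the three cylinders share a vertical axis.

The spool is on top of the stool.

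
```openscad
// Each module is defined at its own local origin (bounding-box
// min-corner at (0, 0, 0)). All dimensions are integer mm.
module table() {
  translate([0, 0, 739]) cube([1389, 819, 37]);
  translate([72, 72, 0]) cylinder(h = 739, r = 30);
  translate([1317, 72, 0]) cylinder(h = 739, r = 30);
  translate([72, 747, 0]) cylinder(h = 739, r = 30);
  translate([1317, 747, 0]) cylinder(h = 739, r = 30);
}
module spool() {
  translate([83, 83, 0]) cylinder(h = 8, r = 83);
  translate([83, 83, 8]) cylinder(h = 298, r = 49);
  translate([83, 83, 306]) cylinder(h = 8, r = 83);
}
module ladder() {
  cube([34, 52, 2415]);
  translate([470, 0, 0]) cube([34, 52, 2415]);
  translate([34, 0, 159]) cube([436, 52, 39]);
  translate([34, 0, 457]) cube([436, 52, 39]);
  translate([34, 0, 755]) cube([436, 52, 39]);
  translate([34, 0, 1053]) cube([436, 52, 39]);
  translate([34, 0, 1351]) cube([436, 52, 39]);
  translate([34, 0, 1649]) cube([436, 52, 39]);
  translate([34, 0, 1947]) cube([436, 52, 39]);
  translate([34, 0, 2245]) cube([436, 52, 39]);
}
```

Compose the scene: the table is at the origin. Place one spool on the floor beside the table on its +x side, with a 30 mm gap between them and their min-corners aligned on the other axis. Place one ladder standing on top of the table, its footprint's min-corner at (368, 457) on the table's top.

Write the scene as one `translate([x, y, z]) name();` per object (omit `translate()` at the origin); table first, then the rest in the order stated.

table();
translate([1419, 0, 0]) spool();
translate([368, 457, 776]) ladder();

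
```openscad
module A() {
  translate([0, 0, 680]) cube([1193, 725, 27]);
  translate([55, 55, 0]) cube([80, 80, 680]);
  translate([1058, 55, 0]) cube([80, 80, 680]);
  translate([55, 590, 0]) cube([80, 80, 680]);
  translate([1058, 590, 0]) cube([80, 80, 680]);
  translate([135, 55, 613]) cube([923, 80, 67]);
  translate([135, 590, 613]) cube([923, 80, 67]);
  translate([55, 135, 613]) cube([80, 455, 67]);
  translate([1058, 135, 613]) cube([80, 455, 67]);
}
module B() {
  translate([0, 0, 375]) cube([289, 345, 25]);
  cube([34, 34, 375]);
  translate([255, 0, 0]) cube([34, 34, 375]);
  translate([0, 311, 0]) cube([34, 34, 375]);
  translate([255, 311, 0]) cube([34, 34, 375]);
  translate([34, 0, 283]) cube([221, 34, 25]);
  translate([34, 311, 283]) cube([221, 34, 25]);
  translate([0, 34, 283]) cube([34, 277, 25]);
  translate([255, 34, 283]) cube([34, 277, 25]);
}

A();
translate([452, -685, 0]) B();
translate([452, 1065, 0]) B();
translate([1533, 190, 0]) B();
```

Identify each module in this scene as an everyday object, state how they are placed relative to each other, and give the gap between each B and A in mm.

A is a table. B is a stool. Three stools sit around the table at the −y, +y, +x sides. The gap between each stool and the table is 340 mm.

Each stool's nearest face is 340 mm from the table's bounding box.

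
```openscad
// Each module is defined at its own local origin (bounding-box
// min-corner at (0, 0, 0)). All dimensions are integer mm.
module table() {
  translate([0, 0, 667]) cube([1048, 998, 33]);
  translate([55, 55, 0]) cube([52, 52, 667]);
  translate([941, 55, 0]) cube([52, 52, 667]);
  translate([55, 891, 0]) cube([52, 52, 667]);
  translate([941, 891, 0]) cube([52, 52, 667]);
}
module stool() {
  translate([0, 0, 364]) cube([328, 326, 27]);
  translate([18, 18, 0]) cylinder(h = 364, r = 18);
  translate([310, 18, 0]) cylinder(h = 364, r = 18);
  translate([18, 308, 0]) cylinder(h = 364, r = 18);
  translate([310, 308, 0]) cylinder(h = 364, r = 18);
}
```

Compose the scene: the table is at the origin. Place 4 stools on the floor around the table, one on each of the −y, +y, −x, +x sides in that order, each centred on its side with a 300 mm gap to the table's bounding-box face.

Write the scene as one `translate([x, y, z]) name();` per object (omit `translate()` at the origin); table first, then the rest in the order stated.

table();
translate([360, -626, 0]) stool();
translate([360, 1298, 0]) stool();
translate([-628, 336, 0]) stool();
translate([1348, 336, 0]) stool();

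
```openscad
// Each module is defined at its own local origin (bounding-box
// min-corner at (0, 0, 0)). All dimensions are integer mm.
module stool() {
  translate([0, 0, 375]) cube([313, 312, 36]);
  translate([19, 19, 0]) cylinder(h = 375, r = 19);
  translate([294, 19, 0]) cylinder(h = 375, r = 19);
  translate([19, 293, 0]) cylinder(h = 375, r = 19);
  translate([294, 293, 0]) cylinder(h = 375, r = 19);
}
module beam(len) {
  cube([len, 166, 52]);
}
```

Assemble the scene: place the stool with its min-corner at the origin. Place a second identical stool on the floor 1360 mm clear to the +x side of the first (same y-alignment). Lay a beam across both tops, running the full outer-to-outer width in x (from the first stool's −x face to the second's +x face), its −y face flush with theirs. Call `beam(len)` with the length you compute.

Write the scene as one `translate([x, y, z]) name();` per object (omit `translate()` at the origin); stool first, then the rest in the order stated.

stool();
translate([1673, 0, 0]) stool();
translate([0, 0, 411]) beam(1986);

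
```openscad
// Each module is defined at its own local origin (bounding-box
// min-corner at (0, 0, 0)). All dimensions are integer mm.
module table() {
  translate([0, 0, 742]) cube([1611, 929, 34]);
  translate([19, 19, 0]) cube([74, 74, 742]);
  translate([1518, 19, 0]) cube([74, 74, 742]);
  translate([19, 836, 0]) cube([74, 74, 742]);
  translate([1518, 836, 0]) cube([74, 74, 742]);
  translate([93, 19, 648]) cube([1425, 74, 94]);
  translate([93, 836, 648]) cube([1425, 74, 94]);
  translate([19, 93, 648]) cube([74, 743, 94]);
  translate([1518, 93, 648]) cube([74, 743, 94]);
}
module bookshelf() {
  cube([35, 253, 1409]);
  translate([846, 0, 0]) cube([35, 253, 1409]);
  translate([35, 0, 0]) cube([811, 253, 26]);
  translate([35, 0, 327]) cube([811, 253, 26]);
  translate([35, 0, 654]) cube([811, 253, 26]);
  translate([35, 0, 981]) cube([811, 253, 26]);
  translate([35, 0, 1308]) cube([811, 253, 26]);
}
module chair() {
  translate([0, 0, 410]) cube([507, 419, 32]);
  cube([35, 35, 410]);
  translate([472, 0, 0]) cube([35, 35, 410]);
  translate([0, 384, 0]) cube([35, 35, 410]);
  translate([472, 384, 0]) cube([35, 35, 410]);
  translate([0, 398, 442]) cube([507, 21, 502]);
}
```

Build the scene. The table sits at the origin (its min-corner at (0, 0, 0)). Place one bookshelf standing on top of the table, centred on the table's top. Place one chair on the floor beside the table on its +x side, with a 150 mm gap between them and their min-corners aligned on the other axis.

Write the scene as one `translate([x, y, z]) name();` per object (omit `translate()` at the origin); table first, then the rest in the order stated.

table();
translate([365, 338, 776]) bookshelf();
translate([1761, 0, 0]) chair();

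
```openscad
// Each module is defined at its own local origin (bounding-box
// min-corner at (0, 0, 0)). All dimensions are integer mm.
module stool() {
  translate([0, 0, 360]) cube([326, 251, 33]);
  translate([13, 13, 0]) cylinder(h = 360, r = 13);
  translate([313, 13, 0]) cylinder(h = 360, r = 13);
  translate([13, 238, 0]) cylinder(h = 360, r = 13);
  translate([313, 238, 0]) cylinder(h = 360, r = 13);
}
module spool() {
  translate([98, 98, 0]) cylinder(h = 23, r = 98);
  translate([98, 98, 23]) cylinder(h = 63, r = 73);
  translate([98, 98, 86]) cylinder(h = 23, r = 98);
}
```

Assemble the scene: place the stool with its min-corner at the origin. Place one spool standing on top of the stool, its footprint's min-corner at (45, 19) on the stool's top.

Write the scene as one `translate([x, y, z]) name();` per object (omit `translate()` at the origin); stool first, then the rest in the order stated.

stool();
translate([45, 19, 393]) spool();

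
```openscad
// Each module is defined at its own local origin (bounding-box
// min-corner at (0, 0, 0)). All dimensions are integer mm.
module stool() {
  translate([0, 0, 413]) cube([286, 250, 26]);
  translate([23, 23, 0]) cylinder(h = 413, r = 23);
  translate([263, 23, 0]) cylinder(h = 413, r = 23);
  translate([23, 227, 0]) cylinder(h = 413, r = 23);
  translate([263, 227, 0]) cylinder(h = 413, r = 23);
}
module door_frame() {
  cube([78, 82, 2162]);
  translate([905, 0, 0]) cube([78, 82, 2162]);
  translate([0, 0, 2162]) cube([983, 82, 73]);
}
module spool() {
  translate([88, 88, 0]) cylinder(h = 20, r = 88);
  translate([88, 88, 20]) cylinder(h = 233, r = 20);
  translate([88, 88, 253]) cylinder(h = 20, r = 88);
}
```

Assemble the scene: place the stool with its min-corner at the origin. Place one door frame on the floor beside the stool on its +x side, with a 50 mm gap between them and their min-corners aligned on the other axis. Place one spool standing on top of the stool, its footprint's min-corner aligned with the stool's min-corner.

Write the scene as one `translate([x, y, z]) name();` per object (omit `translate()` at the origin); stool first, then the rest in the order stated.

stool();
translate([336, 0, 0]) door_frame();
translate([0, 0, 439]) spool();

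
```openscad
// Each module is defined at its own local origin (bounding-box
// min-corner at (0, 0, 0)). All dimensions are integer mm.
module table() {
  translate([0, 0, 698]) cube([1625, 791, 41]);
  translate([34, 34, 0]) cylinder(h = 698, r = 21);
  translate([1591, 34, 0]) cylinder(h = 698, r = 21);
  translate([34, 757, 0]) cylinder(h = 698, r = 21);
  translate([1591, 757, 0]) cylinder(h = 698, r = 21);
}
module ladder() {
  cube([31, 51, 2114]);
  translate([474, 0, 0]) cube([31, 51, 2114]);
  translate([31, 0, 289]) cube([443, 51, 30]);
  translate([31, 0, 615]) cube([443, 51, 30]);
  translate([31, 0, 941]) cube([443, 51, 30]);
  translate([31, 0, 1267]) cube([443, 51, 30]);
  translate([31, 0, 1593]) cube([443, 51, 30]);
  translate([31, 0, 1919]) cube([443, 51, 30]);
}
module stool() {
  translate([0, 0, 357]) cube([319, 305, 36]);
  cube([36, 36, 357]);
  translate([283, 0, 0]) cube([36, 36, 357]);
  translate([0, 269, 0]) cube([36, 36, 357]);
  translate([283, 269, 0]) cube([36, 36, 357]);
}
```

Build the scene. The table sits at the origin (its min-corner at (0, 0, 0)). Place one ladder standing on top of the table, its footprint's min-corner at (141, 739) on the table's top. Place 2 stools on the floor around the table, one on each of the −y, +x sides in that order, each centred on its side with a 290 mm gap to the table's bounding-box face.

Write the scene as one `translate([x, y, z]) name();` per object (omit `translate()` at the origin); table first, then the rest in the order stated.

table();
translate([141, 739, 739]) ladder();
translate([653, -595, 0]) stool();
translate([1915, 243, 0]) stool();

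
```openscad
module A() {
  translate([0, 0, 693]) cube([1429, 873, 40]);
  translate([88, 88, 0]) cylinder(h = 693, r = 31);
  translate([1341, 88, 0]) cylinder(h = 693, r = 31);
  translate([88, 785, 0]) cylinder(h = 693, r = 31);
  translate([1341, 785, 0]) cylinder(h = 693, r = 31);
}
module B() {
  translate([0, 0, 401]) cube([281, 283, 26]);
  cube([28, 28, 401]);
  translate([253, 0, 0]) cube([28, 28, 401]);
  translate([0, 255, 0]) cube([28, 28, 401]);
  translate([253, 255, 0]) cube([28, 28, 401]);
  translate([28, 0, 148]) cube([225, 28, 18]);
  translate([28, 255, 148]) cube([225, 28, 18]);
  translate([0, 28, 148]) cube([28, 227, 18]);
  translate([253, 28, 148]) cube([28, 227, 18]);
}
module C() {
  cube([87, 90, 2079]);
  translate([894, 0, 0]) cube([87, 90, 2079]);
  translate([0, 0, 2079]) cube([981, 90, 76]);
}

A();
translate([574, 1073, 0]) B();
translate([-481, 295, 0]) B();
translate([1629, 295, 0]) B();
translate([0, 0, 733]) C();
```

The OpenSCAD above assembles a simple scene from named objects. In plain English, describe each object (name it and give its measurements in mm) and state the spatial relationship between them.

A is a table: top 1429 mm (x) × 873 mm (y), 40 mm thick, upper face at z = 733 mm, on four round legs of 62 mm diameter, each leg's bounding box inset 57 mm from the nearest pair of top edges, running from z = 0 to the bottom of the top.

B is a simple wooden stool: a rectangular seat 281 mm (x) by 283 mm (y), 26 mm thick, top face at z = 427 mm, on four square legs, each 28×28 mm in cross-section. The legs rest on z = 0, each flush with a corner of the seat. Four stretchers, 28 mm wide and 18 mm tall, connect adjacent legs with their undersides at z = 148 mm, each running between the inner faces of the legs it joins and aligned with the legs' outer faces on the other axis.

C is a rectangular door frame: two vertical jambs of 87×90 mm section, 2079 mm tall, with a clear opening 807 mm wide between their inner faces. A header 76 mm tall and 90 mm deep lies on top of the jambs and spans the full outside width.

Three stools sit around the table at the +y, −x, +x sides. The door frame is on top of the table.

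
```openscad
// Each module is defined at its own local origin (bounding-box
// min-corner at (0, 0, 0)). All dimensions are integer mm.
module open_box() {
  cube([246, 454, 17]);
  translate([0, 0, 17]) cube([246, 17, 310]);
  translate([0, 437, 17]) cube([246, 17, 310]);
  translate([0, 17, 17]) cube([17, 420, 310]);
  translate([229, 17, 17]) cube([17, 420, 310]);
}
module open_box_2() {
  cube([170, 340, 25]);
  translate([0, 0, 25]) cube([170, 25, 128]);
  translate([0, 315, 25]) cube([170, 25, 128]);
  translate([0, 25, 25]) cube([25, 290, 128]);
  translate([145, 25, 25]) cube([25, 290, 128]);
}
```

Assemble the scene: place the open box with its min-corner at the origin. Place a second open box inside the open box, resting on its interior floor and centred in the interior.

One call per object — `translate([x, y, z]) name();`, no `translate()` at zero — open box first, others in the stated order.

open_box();
translate([38, 57, 17]) open_box_2();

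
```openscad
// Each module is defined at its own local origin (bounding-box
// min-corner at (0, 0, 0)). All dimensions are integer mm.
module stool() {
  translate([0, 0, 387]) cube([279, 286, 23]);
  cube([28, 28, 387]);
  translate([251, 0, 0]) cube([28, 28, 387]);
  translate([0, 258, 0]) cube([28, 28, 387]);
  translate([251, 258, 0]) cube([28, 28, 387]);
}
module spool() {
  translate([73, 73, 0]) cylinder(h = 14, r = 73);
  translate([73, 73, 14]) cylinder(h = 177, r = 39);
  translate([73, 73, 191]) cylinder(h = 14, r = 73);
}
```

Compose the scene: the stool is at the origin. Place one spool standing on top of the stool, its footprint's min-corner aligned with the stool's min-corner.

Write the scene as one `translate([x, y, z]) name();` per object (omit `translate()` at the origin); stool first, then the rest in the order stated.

stool();
translate([0, 0, 410]) spool();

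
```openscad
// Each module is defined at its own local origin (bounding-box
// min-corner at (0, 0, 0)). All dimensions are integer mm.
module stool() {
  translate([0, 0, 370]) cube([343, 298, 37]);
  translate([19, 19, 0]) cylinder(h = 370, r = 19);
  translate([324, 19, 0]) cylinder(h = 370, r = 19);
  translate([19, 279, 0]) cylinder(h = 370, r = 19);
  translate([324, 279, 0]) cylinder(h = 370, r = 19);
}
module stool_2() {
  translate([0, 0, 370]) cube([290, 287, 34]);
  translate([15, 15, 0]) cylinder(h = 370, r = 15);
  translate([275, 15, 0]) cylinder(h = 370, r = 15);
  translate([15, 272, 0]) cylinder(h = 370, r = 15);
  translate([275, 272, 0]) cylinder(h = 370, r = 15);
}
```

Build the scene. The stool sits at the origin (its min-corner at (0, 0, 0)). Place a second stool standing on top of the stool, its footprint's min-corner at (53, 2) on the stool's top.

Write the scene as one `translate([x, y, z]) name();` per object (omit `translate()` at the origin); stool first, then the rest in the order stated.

stool();
translate([53, 2, 407]) stool_2();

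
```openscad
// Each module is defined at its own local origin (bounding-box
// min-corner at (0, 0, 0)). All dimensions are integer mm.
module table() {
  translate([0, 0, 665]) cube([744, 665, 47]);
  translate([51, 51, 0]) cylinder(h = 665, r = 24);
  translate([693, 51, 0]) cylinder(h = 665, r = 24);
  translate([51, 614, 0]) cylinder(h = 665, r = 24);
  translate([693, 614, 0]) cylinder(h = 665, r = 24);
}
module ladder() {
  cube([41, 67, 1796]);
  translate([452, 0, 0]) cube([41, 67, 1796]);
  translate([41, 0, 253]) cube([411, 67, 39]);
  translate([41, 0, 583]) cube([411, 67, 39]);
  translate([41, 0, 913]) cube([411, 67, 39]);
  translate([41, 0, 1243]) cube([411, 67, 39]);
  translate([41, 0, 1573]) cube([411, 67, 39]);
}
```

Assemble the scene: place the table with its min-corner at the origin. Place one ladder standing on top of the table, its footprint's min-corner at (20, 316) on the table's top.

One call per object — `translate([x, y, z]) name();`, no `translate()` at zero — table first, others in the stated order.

table();
translate([20, 316, 712]) ladder();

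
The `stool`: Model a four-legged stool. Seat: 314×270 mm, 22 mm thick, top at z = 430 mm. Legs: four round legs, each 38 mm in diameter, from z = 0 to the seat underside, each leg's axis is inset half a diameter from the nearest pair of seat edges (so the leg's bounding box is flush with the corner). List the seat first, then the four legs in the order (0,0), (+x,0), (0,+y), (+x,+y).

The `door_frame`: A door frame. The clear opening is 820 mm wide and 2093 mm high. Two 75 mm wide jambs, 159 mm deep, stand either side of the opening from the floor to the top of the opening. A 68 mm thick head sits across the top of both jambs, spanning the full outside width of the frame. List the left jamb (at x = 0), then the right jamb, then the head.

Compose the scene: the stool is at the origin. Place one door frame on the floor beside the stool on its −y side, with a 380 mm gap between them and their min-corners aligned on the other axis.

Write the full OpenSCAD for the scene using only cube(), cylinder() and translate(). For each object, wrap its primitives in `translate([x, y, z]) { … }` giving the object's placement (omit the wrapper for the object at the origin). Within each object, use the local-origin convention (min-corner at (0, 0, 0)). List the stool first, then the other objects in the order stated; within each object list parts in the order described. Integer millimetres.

translate([0, 0, 408]) cube([314, 270, 22]);
translate([19, 19, 0]) cylinder(h = 408, r = 19);
translate([295, 19, 0]) cylinder(h = 408, r = 19);
translate([19, 251, 0]) cylinder(h = 408, r = 19);
translate([295, 251, 0]) cylinder(h = 408, r = 19);
translate([0, -539, 0]) {
  cube([75, 159, 2093]);
  translate([895, 0, 0]) cube([75, 159, 2093]);
  translate([0, 0, 2093]) cube([970, 159, 68]);
}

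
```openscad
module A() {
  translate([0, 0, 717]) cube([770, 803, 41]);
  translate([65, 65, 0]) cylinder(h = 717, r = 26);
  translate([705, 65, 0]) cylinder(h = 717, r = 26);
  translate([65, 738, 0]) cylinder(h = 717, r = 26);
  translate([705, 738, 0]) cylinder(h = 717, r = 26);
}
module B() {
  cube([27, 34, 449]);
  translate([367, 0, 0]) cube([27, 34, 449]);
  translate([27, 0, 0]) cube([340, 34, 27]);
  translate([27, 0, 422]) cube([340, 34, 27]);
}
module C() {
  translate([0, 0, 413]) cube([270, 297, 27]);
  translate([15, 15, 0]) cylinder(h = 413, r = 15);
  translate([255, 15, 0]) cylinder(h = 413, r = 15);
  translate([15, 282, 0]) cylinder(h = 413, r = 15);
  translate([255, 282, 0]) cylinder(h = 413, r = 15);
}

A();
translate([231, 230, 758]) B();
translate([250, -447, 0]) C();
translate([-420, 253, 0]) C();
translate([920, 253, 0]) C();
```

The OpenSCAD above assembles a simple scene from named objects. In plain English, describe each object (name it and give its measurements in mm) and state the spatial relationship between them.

A is a table: top 770 mm (x) × 803 mm (y), 41 mm thick, upper face at z = 758 mm, on four round legs of 52 mm diameter, each leg's bounding box inset 39 mm from the nearest pair of top edges, running from z = 0 to the bottom of the top.

B is a picture frame with a 340×395 mm rectangular opening (x by z) and a uniform 27 mm border on every side. Frame depth is 34 mm along y. It is built from two vertical stiles running the full outside height and two horizontal rails spanning the gap between the stiles.

C is a four-legged stool. The seat is 270×297 mm, 27 mm thick, top at z = 440 mm. It stands on four round legs, each 30 mm in diameter, from z = 0 to the seat underside, each leg's axis is inset half a diameter from the nearest pair of seat edges (so the leg's bounding box is flush with the corner).

The picture frame is on top of the table. Three stools sit around the table at the −y, −x, +x sides.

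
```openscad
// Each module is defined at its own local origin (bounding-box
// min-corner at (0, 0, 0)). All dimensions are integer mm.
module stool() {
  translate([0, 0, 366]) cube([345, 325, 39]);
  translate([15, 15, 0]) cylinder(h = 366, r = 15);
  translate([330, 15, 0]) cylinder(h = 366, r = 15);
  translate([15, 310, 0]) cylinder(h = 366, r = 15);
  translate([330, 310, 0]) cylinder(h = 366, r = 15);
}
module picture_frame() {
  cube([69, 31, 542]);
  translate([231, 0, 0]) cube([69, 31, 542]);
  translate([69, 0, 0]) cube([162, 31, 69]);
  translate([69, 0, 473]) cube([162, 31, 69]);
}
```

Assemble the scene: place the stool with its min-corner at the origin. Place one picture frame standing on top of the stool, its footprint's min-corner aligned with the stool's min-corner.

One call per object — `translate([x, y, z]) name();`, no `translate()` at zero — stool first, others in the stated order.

stool();
translate([0, 0, 405]) picture_frame();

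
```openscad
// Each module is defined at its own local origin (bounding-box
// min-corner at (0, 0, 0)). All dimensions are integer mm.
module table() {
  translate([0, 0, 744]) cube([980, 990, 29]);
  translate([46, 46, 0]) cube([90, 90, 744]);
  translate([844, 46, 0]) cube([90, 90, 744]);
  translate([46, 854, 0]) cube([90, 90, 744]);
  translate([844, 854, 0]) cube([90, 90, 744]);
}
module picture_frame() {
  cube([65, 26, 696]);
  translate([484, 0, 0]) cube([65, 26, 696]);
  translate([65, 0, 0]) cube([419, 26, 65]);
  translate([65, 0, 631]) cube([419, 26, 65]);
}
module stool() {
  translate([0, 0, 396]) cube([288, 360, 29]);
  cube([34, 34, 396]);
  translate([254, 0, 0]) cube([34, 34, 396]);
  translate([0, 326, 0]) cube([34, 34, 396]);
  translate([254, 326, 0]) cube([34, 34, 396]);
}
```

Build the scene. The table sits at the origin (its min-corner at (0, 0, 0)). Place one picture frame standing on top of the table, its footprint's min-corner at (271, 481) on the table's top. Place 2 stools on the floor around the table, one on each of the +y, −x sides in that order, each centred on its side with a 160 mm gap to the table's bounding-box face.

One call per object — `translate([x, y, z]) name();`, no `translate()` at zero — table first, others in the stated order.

table();
translate([271, 481, 773]) picture_frame();
translate([346, 1150, 0]) stool();
translate([-448, 315, 0]) stool();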